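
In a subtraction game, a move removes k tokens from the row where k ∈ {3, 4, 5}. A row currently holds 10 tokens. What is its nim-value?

Compute g(0), g(1), … for moves {3, 4, 5}:
k:     0  1  2  3  4  5  6  7  8  9 10
g(k):  0  0  0  1  1  1  2  2  0  0  0
So g(10) = 0.

0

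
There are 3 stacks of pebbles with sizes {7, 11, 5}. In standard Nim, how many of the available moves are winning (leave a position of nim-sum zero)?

1

Compute the nim-sum pairwise:
7 XOR 11 = 12
12 XOR 5 = 9
The overall nim-sum is X = 9. A stack of size p has a winning move iff p XOR X < p (reduce it to p XOR X).
  7: 7 XOR 9 = 14 ≥ 7 — no move.
  11: 11 XOR 9 = 2 < 11 — winning move (to 2).
  5: 5 XOR 9 = 12 ≥ 5 — no move.
That gives 1 winning move.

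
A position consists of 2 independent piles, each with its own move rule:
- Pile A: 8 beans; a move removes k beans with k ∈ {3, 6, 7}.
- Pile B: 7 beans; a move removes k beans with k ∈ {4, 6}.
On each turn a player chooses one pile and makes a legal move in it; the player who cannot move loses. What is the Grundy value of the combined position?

Grundy values for pile A (subtraction set {3, 6, 7}):
k:     0  1  2  3  4  5  6  7  8
g(k):  0  0  0  1  1  1  2  2  2
So g(8) = 2.
Grundy values for pile B (subtraction set {4, 6}):
k:     0  1  2  3  4  5  6  7
g(k):  0  0  0  0  1  1  1  1
So g(7) = 1.
The value of a disjunctive sum is the nim-sum of the parts.
Combined value = 2 XOR 1 = 3.

3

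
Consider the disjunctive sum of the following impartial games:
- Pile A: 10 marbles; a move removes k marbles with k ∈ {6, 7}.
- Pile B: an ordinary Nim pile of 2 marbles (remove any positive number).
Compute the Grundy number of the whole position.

3

For pile A, compute g(0), g(1), … with moves {6, 7}:
g(0) = mex{} = 0
g(1) = mex{} = 0
g(2) = mex{} = 0
g(3) = mex{} = 0
g(4) = mex{} = 0
g(5) = mex{} = 0
g(6) = mex{0} = 1
g(7) = mex{0} = 1
g(8) = mex{0} = 1
g(9) = mex{0} = 1
g(10) = mex{0} = 1
So g(10) = 1.
Pile B is a plain Nim pile of size 2, so its Grundy value is 2.
By the Sprague-Grundy theorem, the Grundy value of a sum of independent games is the XOR of the component values.
Combined value = 1 ⊕ 2 = 3.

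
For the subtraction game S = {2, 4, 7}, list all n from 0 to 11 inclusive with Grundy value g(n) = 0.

0, 1, 6, 9

Grundy values for subtraction set {2, 4, 7}:
k:     0  1  2  3  4  5  6  7  8  9 10 11
g(k):  0  0  1  1  2  2  0  3  1  0  2  1
The P-positions (g = 0) in 0..11 are 0, 1, 6, 9.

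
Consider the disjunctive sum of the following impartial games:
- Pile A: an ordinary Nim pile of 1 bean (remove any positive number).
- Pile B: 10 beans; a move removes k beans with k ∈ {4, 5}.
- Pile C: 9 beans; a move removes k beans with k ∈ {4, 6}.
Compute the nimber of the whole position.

Pile A is a plain Nim pile of size 1, so its Grundy value is 1.
Build the Grundy sequence for pile B with g(k) = mex{g(k−s) : s ∈ {4, 5}, s ≤ k}:
g(0) = mex{} = 0
g(1) = mex{} = 0
g(2) = mex{} = 0
g(3) = mex{} = 0
g(4) = mex{0} = 1
g(5) = mex{0} = 1
g(6) = mex{0} = 1
g(7) = mex{0} = 1
g(8) = mex{0,1} = 2
g(9) = mex{1} = 0
g(10) = mex{1} = 0
So g(10) = 0.
For pile C, compute g(0), g(1), … with moves {4, 6}:
g(0) = mex{} = 0
g(1) = mex{} = 0
g(2) = mex{} = 0
g(3) = mex{} = 0
g(4) = mex{0} = 1
g(5) = mex{0} = 1
g(6) = mex{0} = 1
g(7) = mex{0} = 1
g(8) = mex{0,1} = 2
g(9) = mex{0,1} = 2
So g(9) = 2.
By the Sprague-Grundy theorem, the Grundy value of a sum of independent games is the XOR of the component values.
Combined value = 1 XOR 0 XOR 2 = 3.

3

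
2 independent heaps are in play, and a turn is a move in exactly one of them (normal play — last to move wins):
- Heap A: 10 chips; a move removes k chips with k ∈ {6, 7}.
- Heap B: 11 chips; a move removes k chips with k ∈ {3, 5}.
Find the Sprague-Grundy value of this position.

Grundy values for heap A (subtraction set {6, 7}):
k:     0  1  2  3  4  5  6  7  8  9 10
g(k):  0  0  0  0  0  0  1  1  1  1  1
So g(10) = 1.
Build the Grundy sequence for heap B with g(k) = mex{g(k−s) : s ∈ {3, 5}, s ≤ k}:
g(0) = mex{} = 0
g(1) = mex{} = 0
g(2) = mex{} = 0
g(3) = mex{0} = 1
g(4) = mex{0} = 1
g(5) = mex{0} = 1
g(6) = mex{0,1} = 2
g(7) = mex{0,1} = 2
g(8) = mex{1} = 0
g(9) = mex{1,2} = 0
g(10) = mex{1,2} = 0
g(11) = mex{0,2} = 1
So g(11) = 1.
By the Sprague-Grundy theorem, the Grundy value of a sum of independent games is the XOR of the component values.
Combined value = 1 XOR 1 = 0.

0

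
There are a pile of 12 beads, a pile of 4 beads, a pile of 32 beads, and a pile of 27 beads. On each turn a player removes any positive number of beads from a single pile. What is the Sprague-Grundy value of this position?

51

Nim-sum: 12 XOR 4 XOR 32 XOR 27 = 51.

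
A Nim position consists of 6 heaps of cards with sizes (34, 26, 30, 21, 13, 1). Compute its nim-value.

63

Nim-sum: 34 ⊕ 26 ⊕ 30 ⊕ 21 ⊕ 13 ⊕ 1 = 63.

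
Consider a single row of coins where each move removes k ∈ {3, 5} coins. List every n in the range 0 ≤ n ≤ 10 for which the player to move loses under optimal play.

0, 1, 2, 8, 9, 10

Compute g(0), g(1), … for moves {3, 5}:
g(0) = mex{} = 0
g(1) = mex{} = 0
g(2) = mex{} = 0
g(3) = mex{0} = 1
g(4) = mex{0} = 1
g(5) = mex{0} = 1
g(6) = mex{0,1} = 2
g(7) = mex{0,1} = 2
g(8) = mex{1} = 0
g(9) = mex{1,2} = 0
g(10) = mex{1,2} = 0
The P-positions (g = 0) in 0..10 are 0, 1, 2, 8, 9, 10.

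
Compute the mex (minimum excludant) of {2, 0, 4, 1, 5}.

3

The values 0, 1, 2 are all present; 3 is the first non-negative integer missing from the set.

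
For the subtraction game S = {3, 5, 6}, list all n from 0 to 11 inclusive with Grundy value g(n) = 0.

0, 1, 2, 9, 10, 11

Compute g(0), g(1), … for moves {3, 5, 6}:
k:     0  1  2  3  4  5  6  7  8  9 10 11
g(k):  0  0  0  1  1  1  2  2  2  0  0  0
The P-positions (g = 0) in 0..11 are 0, 1, 2, 9, 10, 11.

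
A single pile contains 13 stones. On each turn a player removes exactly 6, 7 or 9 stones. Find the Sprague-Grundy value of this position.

Build the Grundy sequence with g(k) = mex{g(k−s) : s ∈ {6, 7, 9}, s ≤ k}:
k:     0  1  2  3  4  5  6  7  8  9 10 11 12 13
g(k):  0  0  0  0  0  0  1  1  1  1  1  1  2  2
So g(13) = 2.

2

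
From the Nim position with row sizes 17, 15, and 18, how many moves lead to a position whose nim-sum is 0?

1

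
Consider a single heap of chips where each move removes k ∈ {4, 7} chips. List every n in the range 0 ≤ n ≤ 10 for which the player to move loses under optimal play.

Grundy values for subtraction set {4, 7}:
g(0) = mex{} = 0
g(1) = mex{} = 0
g(2) = mex{} = 0
g(3) = mex{} = 0
g(4) = mex{0} = 1
g(5) = mex{0} = 1
g(6) = mex{0} = 1
g(7) = mex{0} = 1
g(8) = mex{0,1} = 2
g(9) = mex{0,1} = 2
g(10) = mex{0,1} = 2
The P-positions (g = 0) in 0..10 are 0, 1, 2, 3.

0, 1, 2, 3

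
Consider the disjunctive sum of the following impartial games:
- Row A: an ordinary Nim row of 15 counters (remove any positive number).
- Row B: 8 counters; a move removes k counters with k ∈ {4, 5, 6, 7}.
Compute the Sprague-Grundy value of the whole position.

13

Row A is a plain Nim row of size 15, so its Grundy value is 15.
Grundy values for row B (subtraction set {4, 5, 6, 7}):
g(0) = mex{} = 0
g(1) = mex{} = 0
g(2) = mex{} = 0
g(3) = mex{} = 0
g(4) = mex{0} = 1
g(5) = mex{0} = 1
g(6) = mex{0} = 1
g(7) = mex{0} = 1
g(8) = mex{0,1} = 2
So g(8) = 2.
By the Sprague-Grundy theorem, the Grundy value of a sum of independent games is the XOR of the component values.
Combined value = 15 XOR 2 = 13.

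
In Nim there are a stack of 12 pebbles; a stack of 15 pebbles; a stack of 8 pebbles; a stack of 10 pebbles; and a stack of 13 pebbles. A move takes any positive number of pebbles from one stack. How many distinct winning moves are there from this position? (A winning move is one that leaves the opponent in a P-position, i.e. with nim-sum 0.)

5

Nim-sum: 12 ^ 15 ^ 8 ^ 10 ^ 13 = 12.
The overall nim-sum is X = 12. A stack of size p has a winning move iff p XOR X < p (reduce it to p XOR X).
  12: 12 XOR 12 = 0 < 12 — winning move (to 0).
  15: 15 XOR 12 = 3 < 15 — winning move (to 3).
  8: 8 XOR 12 = 4 < 8 — winning move (to 4).
  10: 10 XOR 12 = 6 < 10 — winning move (to 6).
  13: 13 XOR 12 = 1 < 13 — winning move (to 1).
That gives 5 winning moves.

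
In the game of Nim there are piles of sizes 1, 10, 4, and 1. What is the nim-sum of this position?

Nim-sum: 1 ^ 10 ^ 4 ^ 1 = 14.

14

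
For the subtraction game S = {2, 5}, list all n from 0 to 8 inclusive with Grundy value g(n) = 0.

0, 1, 4, 7, 8

Compute g(0), g(1), … for moves {2, 5}:
k:     0  1  2  3  4  5  6  7  8
g(k):  0  0  1  1  0  2  1  0  0
The P-positions (g = 0) in 0..8 are 0, 1, 4, 7, 8.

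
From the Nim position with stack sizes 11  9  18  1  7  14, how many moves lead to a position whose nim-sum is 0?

1

Nim-sum: 11 ⊕ 9 ⊕ 18 ⊕ 1 ⊕ 7 ⊕ 14 = 24.
The overall nim-sum is X = 24. A stack of size p has a winning move iff p XOR X < p (reduce it to p XOR X).
  11: 11 XOR 24 = 19 ≥ 11 — no move.
  9: 9 XOR 24 = 17 ≥ 9 — no move.
  18: 18 XOR 24 = 10 < 18 — winning move (to 10).
  1: 1 XOR 24 = 25 ≥ 1 — no move.
  7: 7 XOR 24 = 31 ≥ 7 — no move.
  14: 14 XOR 24 = 22 ≥ 14 — no move.
That gives 1 winning move.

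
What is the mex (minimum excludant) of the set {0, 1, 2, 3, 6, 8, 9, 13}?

4

The values 0, 1, 2, 3 are all present; 4 is the first non-negative integer missing from the set.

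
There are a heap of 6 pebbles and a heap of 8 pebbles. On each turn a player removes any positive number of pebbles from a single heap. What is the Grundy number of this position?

Compute the nim-sum pairwise:
6 XOR 8 = 14

14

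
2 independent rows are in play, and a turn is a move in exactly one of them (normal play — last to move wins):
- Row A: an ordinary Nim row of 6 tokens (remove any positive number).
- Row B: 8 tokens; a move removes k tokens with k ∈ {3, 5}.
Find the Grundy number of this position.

6

Row A is a plain Nim row of size 6, so its Grundy value is 6.
Grundy values for row B (subtraction set {3, 5}):
k:     0  1  2  3  4  5  6  7  8
g(k):  0  0  0  1  1  1  2  2  0
So g(8) = 0.
The value of a disjunctive sum is the nim-sum of the parts.
Combined value = 6 XOR 0 = 6.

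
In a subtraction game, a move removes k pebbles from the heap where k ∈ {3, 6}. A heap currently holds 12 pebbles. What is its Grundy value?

1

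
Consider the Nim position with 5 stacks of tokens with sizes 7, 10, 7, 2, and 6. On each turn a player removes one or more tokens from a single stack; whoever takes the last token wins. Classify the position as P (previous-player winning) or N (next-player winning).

Compute the nim-sum pairwise:
7 XOR 10 = 13
13 XOR 7 = 10
10 XOR 2 = 8
8 XOR 6 = 14
The nim-sum is 14 ≠ 0, so this is an N-position: the player to move can win.

N-position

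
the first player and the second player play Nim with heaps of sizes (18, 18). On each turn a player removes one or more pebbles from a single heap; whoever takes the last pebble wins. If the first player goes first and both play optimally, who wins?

the second player wins

In binary:
  10010  (18)
  10010  (18)
  -----
  00000  (0)
The nim-sum is 0, so this is a P-position: the player to move is in a losing position under optimal play; the first player is about to move from it and so loses — the second player wins.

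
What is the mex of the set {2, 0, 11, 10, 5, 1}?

3

The values 0, 1, 2 are all present; 3 is the first non-negative integer missing from the set.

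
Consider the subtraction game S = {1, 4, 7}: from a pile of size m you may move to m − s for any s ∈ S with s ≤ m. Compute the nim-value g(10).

0

Build the Grundy sequence with g(k) = mex{g(k−s) : s ∈ {1, 4, 7}, s ≤ k}:
g(0) = mex{} = 0
g(1) = mex{0} = 1
g(2) = mex{1} = 0
g(3) = mex{0} = 1
g(4) = mex{0,1} = 2
g(5) = mex{1,2} = 0
g(6) = mex{0} = 1
g(7) = mex{0,1} = 2
g(8) = mex{1,2} = 0
g(9) = mex{0} = 1
g(10) = mex{1} = 0
So g(10) = 0.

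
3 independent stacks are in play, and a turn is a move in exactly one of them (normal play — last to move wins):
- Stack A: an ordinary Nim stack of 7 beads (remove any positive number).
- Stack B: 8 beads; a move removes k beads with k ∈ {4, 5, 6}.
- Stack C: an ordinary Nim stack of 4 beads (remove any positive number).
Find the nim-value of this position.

Stack A is a plain Nim stack of size 7, so its Grundy value is 7.
Grundy values for stack B (subtraction set {4, 5, 6}):
g(0) = mex{} = 0
g(1) = mex{} = 0
g(2) = mex{} = 0
g(3) = mex{} = 0
g(4) = mex{0} = 1
g(5) = mex{0} = 1
g(6) = mex{0} = 1
g(7) = mex{0} = 1
g(8) = mex{0,1} = 2
So g(8) = 2.
Stack C is a plain Nim stack of size 4, so its Grundy value is 4.
The value of a disjunctive sum is the nim-sum of the parts.
Combined value = 7 XOR 2 XOR 4 = 1.

1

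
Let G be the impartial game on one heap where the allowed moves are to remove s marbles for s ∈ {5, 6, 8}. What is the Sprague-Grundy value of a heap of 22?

Compute g(0), g(1), … for moves {5, 6, 8}:
k:     0  1  2  3  4  5  6  7  8  9 10 11 12 13 14 15 16 17 18 19 20 21 22
g(k):  0  0  0  0  0  1  1  1  1  1  2  2  2  0  0  0  0  0  1  1  1  1  1
So g(22) = 1.

1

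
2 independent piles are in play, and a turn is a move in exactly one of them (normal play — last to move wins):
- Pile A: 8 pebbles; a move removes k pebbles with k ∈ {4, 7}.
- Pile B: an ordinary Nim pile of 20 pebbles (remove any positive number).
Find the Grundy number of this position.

For pile A, compute g(0), g(1), … with moves {4, 7}:
k:     0  1  2  3  4  5  6  7  8
g(k):  0  0  0  0  1  1  1  1  2
So g(8) = 2.
Pile B is a plain Nim pile of size 20, so its Grundy value is 20.
The value of a disjunctive sum is the nim-sum of the parts.
Combined value = 2 XOR 20 = 22.

22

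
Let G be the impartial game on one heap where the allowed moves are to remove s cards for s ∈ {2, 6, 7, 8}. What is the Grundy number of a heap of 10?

3

Compute g(0), g(1), … for moves {2, 6, 7, 8}:
g(0) = mex{} = 0
g(1) = mex{} = 0
g(2) = mex{0} = 1
g(3) = mex{0} = 1
g(4) = mex{1} = 0
g(5) = mex{1} = 0
g(6) = mex{0} = 1
g(7) = mex{0} = 1
g(8) = mex{0,1} = 2
g(9) = mex{0,1} = 2
g(10) = mex{0,1,2} = 3
So g(10) = 3.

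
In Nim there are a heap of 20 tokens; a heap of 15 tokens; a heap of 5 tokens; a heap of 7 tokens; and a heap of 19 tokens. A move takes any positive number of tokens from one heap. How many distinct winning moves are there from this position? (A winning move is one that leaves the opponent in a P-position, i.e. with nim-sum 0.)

Nim-sum: 20 ^ 15 ^ 5 ^ 7 ^ 19 = 10.
The overall nim-sum is X = 10. A heap of size p has a winning move iff p XOR X < p (reduce it to p XOR X).
  20: 20 XOR 10 = 30 ≥ 20 — no move.
  15: 15 XOR 10 = 5 < 15 — winning move (to 5).
  5: 5 XOR 10 = 15 ≥ 5 — no move.
  7: 7 XOR 10 = 13 ≥ 7 — no move.
  19: 19 XOR 10 = 25 ≥ 19 — no move.
That gives 1 winning move.

1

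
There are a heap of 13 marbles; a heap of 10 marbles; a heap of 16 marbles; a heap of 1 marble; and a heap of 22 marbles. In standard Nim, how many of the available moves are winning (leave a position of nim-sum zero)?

Compute the nim-sum pairwise:
13 ⊕ 10 = 7
7 ⊕ 16 = 23
23 ⊕ 1 = 22
22 ⊕ 22 = 0
The nim-sum is already 0, so every move leaves a nonzero nim-sum — there are no winning moves.

0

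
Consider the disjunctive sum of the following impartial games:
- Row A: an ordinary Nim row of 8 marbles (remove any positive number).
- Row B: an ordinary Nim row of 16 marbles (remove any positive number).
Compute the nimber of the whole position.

24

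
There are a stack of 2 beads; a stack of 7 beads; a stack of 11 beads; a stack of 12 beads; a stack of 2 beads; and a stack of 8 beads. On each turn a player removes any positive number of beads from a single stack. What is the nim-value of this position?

8

Nim-sum: 2 XOR 7 XOR 11 XOR 12 XOR 2 XOR 8 = 8.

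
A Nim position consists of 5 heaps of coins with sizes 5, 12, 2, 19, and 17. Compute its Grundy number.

Nim-sum: 5 ^ 12 ^ 2 ^ 19 ^ 17 = 9.

9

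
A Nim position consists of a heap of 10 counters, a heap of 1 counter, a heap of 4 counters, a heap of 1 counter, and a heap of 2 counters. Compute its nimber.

Nim-sum: 10 ⊕ 1 ⊕ 4 ⊕ 1 ⊕ 2 = 12.

12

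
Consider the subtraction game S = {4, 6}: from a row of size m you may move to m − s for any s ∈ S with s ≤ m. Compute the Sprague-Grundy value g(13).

Build the Grundy sequence with g(k) = mex{g(k−s) : s ∈ {4, 6}, s ≤ k}:
g(0) = mex{} = 0
g(1) = mex{} = 0
g(2) = mex{} = 0
g(3) = mex{} = 0
g(4) = mex{0} = 1
g(5) = mex{0} = 1
g(6) = mex{0} = 1
g(7) = mex{0} = 1
g(8) = mex{0,1} = 2
g(9) = mex{0,1} = 2
g(10) = mex{1} = 0
g(11) = mex{1} = 0
g(12) = mex{1,2} = 0
g(13) = mex{1,2} = 0
So g(13) = 0.

0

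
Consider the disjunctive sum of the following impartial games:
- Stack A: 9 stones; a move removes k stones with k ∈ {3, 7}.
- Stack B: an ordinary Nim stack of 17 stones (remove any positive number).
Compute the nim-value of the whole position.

16

Grundy values for stack A (subtraction set {3, 7}):
k:     0  1  2  3  4  5  6  7  8  9
g(k):  0  0  0  1  1  1  0  2  2  1
So g(9) = 1.
Stack B is a plain Nim stack of size 17, so its Grundy value is 17.
By the Sprague-Grundy theorem, the Grundy value of a sum of independent games is the XOR of the component values.
Combined value = 1 ⊕ 17 = 16.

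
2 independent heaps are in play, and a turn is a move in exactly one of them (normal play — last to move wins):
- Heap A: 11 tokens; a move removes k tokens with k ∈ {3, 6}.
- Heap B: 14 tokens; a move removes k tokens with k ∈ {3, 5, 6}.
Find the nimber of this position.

1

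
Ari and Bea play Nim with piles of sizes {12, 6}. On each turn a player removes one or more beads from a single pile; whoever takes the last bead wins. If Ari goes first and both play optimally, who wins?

Compute the nim-sum pairwise:
12 XOR 6 = 10
The nim-sum is 10 ≠ 0, so this is an N-position: the player to move can win; Ari has a winning move.

Ari wins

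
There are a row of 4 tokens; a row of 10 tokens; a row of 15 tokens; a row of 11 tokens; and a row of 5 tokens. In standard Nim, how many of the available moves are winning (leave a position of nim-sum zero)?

3

Nim-sum: 4 ⊕ 10 ⊕ 15 ⊕ 11 ⊕ 5 = 15.
The overall nim-sum is X = 15. A row of size p has a winning move iff p XOR X < p (reduce it to p XOR X).
  4: 4 XOR 15 = 11 ≥ 4 — no move.
  10: 10 XOR 15 = 5 < 10 — winning move (to 5).
  15: 15 XOR 15 = 0 < 15 — winning move (to 0).
  11: 11 XOR 15 = 4 < 11 — winning move (to 4).
  5: 5 XOR 15 = 10 ≥ 5 — no move.
That gives 3 winning moves.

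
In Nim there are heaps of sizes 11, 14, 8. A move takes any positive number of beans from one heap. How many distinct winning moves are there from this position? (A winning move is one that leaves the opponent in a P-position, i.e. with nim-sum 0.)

3

Bitwise XOR of the heap sizes:
  1011  (11)
  1110  (14)
  1000  (8)
  ----
  1101  (13)
The overall nim-sum is X = 13. A heap of size p has a winning move iff p XOR X < p (reduce it to p XOR X).
  11: 11 XOR 13 = 6 < 11 — winning move (to 6).
  14: 14 XOR 13 = 3 < 14 — winning move (to 3).
  8: 8 XOR 13 = 5 < 8 — winning move (to 5).
That gives 3 winning moves.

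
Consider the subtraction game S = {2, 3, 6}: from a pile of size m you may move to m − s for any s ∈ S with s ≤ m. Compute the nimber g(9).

Build the Grundy sequence with g(k) = mex{g(k−s) : s ∈ {2, 3, 6}, s ≤ k}:
k:     0  1  2  3  4  5  6  7  8  9
g(k):  0  0  1  1  2  0  3  1  2  0
So g(9) = 0.

0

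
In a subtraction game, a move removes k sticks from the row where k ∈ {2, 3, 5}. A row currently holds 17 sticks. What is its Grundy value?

Grundy values for subtraction set {2, 3, 5}:
k:     0  1  2  3  4  5  6  7  8  9 10 11 12 13 14 15 16 17
g(k):  0  0  1  1  2  2  3  0  0  1  1  2  2  3  0  0  1  1
So g(17) = 1.

1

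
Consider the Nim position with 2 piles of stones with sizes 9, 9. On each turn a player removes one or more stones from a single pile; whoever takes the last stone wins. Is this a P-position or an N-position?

P-position

Compute the nim-sum pairwise:
9 XOR 9 = 0
The nim-sum is 0, so this is a P-position: the player to move is in a losing position under optimal play.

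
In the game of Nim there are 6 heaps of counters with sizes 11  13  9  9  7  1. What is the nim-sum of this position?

0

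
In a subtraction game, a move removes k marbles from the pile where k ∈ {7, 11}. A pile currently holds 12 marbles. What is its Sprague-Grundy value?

1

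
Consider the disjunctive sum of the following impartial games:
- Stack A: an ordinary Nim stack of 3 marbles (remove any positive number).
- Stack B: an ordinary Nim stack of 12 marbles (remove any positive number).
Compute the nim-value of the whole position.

15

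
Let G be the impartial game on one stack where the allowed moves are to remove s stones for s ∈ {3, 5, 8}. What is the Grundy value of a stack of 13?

0

Build the Grundy sequence with g(k) = mex{g(k−s) : s ∈ {3, 5, 8}, s ≤ k}:
g(0) = mex{} = 0
g(1) = mex{} = 0
g(2) = mex{} = 0
g(3) = mex{0} = 1
g(4) = mex{0} = 1
g(5) = mex{0} = 1
g(6) = mex{0,1} = 2
g(7) = mex{0,1} = 2
g(8) = mex{0,1} = 2
g(9) = mex{0,1,2} = 3
g(10) = mex{0,1,2} = 3
g(11) = mex{1,2} = 0
g(12) = mex{1,2,3} = 0
g(13) = mex{1,2,3} = 0
So g(13) = 0.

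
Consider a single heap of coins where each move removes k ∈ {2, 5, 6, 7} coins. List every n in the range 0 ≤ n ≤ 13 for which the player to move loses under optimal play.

Build the Grundy sequence with g(k) = mex{g(k−s) : s ∈ {2, 5, 6, 7}, s ≤ k}:
g(0) = mex{} = 0
g(1) = mex{} = 0
g(2) = mex{0} = 1
g(3) = mex{0} = 1
g(4) = mex{1} = 0
g(5) = mex{0,1} = 2
g(6) = mex{0} = 1
g(7) = mex{0,1,2} = 3
g(8) = mex{0,1} = 2
g(9) = mex{0,1,3} = 2
g(10) = mex{0,1,2} = 3
g(11) = mex{0,1,2} = 3
g(12) = mex{1,2,3} = 0
g(13) = mex{1,2,3} = 0
The P-positions (g = 0) in 0..13 are 0, 1, 4, 12, 13.

0, 1, 4, 12, 13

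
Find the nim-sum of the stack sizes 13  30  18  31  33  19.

44

Bitwise XOR of the heap sizes:
  001101  (13)
  011110  (30)
  010010  (18)
  011111  (31)
  100001  (33)
  010011  (19)
  ------
  101100  (44)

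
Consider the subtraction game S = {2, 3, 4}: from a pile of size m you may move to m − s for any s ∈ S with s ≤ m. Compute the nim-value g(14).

1

Build the Grundy sequence with g(k) = mex{g(k−s) : s ∈ {2, 3, 4}, s ≤ k}:
g(0) = mex{} = 0
g(1) = mex{} = 0
g(2) = mex{0} = 1
g(3) = mex{0} = 1
g(4) = mex{0,1} = 2
g(5) = mex{0,1} = 2
g(6) = mex{1,2} = 0
g(7) = mex{1,2} = 0
g(8) = mex{0,2} = 1
g(9) = mex{0,2} = 1
g(10) = mex{0,1} = 2
g(11) = mex{0,1} = 2
g(12) = mex{1,2} = 0
g(13) = mex{1,2} = 0
g(14) = mex{0,2} = 1
So g(14) = 1.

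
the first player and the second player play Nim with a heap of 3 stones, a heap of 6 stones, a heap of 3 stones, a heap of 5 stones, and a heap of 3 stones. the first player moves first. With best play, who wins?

the second player wins

Compute the nim-sum pairwise:
3 ^ 6 = 5
5 ^ 3 = 6
6 ^ 5 = 3
3 ^ 3 = 0
The nim-sum is 0, so this is a P-position: the player to move is in a losing position under optimal play; the first player is about to move from it and so loses — the second player wins.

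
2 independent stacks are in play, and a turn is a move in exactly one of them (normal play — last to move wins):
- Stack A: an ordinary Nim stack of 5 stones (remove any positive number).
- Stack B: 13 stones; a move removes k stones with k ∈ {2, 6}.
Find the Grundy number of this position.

Stack A is a plain Nim stack of size 5, so its Grundy value is 5.
Grundy values for stack B (subtraction set {2, 6}):
k:     0  1  2  3  4  5  6  7  8  9 10 11 12 13
g(k):  0  0  1  1  0  0  1  1  0  0  1  1  0  0
So g(13) = 0.
The value of a disjunctive sum is the nim-sum of the parts.
Combined value = 5 ⊕ 0 = 5.

5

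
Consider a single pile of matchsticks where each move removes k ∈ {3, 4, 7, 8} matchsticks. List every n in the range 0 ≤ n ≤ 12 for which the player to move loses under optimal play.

0, 1, 2, 11, 12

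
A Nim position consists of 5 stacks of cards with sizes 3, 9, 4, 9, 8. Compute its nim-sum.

Nim-sum: 3 ⊕ 9 ⊕ 4 ⊕ 9 ⊕ 8 = 15.

15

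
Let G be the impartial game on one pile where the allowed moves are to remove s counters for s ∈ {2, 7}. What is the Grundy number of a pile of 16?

1

Build the Grundy sequence with g(k) = mex{g(k−s) : s ∈ {2, 7}, s ≤ k}:
k:     0  1  2  3  4  5  6  7  8  9 10 11 12 13 14 15 16
g(k):  0  0  1  1  0  0  1  1  2  0  0  1  1  0  0  1  1
So g(16) = 1.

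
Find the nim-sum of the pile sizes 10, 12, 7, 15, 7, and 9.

Write each in binary and XOR column by column:
  1010  (10)
  1100  (12)
  0111  (7)
  1111  (15)
  0111  (7)
  1001  (9)
  ----
  0000  (0)

0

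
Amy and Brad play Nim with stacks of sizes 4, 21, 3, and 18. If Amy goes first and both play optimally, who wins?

Brad wins

Compute the nim-sum pairwise:
4 ^ 21 = 17
17 ^ 3 = 18
18 ^ 18 = 0
The nim-sum is 0, so this is a P-position: the player to move is in a losing position under optimal play; Amy is about to move from it and so loses — Brad wins.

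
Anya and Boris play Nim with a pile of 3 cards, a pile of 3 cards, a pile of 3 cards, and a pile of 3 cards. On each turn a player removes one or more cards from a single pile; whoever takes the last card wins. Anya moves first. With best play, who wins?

Boris wins

Nim-sum: 3 ^ 3 ^ 3 ^ 3 = 0.
The nim-sum is 0, so this is a P-position: the player to move is in a losing position under optimal play; Anya is about to move from it and so loses — Boris wins.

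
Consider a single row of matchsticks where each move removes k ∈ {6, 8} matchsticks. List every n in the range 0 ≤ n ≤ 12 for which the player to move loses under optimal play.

Compute g(0), g(1), … for moves {6, 8}:
g(0) = mex{} = 0
g(1) = mex{} = 0
g(2) = mex{} = 0
g(3) = mex{} = 0
g(4) = mex{} = 0
g(5) = mex{} = 0
g(6) = mex{0} = 1
g(7) = mex{0} = 1
g(8) = mex{0} = 1
g(9) = mex{0} = 1
g(10) = mex{0} = 1
g(11) = mex{0} = 1
g(12) = mex{0,1} = 2
The P-positions (g = 0) in 0..12 are 0, 1, 2, 3, 4, 5.

0, 1, 2, 3, 4, 5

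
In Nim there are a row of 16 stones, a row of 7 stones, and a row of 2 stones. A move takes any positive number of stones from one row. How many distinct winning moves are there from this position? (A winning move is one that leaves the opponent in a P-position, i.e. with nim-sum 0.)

1

Nim-sum: 16 XOR 7 XOR 2 = 21.
The overall nim-sum is X = 21. A row of size p has a winning move iff p XOR X < p (reduce it to p XOR X).
  16: 16 XOR 21 = 5 < 16 — winning move (to 5).
  7: 7 XOR 21 = 18 ≥ 7 — no move.
  2: 2 XOR 21 = 23 ≥ 2 — no move.
That gives 1 winning move.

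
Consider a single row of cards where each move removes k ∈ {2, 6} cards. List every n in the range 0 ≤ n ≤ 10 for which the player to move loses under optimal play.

Build the Grundy sequence with g(k) = mex{g(k−s) : s ∈ {2, 6}, s ≤ k}:
g(0) = mex{} = 0
g(1) = mex{} = 0
g(2) = mex{0} = 1
g(3) = mex{0} = 1
g(4) = mex{1} = 0
g(5) = mex{1} = 0
g(6) = mex{0} = 1
g(7) = mex{0} = 1
g(8) = mex{1} = 0
g(9) = mex{1} = 0
g(10) = mex{0} = 1
The P-positions (g = 0) in 0..10 are 0, 1, 4, 5, 8, 9.

0, 1, 4, 5, 8, 9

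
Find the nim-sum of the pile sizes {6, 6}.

0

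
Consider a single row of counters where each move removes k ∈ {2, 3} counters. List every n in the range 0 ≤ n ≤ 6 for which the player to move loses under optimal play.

Grundy values for subtraction set {2, 3}:
g(0) = mex{} = 0
g(1) = mex{} = 0
g(2) = mex{0} = 1
g(3) = mex{0} = 1
g(4) = mex{0,1} = 2
g(5) = mex{1} = 0
g(6) = mex{1,2} = 0
The P-positions (g = 0) in 0..6 are 0, 1, 5, 6.

0, 1, 5, 6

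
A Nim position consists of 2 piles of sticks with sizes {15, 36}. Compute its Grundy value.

43

Nim-sum: 15 ⊕ 36 = 43.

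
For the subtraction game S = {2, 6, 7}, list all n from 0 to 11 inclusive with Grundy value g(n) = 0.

Compute g(0), g(1), … for moves {2, 6, 7}:
k:     0  1  2  3  4  5  6  7  8  9 10 11
g(k):  0  0  1  1  0  0  1  1  2  0  3  1
The P-positions (g = 0) in 0..11 are 0, 1, 4, 5, 9.

0, 1, 4, 5, 9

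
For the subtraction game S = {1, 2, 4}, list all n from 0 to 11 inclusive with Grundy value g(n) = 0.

0, 3, 6, 9

Build the Grundy sequence with g(k) = mex{g(k−s) : s ∈ {1, 2, 4}, s ≤ k}:
g(0) = mex{} = 0
g(1) = mex{0} = 1
g(2) = mex{0,1} = 2
g(3) = mex{1,2} = 0
g(4) = mex{0,2} = 1
g(5) = mex{0,1} = 2
g(6) = mex{1,2} = 0
g(7) = mex{0,2} = 1
g(8) = mex{0,1} = 2
g(9) = mex{1,2} = 0
g(10) = mex{0,2} = 1
g(11) = mex{0,1} = 2
The P-positions (g = 0) in 0..11 are 0, 3, 6, 9.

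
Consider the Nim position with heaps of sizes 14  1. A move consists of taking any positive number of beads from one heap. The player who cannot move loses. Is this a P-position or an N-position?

Nim-sum: 14 XOR 1 = 15.
The nim-sum is 15 ≠ 0, so this is an N-position: the player to move can win.

N-position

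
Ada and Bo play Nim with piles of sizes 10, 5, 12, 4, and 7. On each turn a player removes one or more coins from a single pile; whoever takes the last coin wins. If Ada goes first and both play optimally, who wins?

Compute the nim-sum pairwise:
10 XOR 5 = 15
15 XOR 12 = 3
3 XOR 4 = 7
7 XOR 7 = 0
The nim-sum is 0, so this is a P-position: the player to move is in a losing position under optimal play; Ada is about to move from it and so loses — Bo wins.

Bo wins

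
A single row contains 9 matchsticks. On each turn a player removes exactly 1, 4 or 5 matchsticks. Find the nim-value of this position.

1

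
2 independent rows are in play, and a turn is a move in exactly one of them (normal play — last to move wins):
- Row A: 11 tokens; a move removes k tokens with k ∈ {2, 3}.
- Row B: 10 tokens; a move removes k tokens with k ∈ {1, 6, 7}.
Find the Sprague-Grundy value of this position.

2

For row A, compute g(0), g(1), … with moves {2, 3}:
k:     0  1  2  3  4  5  6  7  8  9 10 11
g(k):  0  0  1  1  2  0  0  1  1  2  0  0
So g(11) = 0.
For row B, compute g(0), g(1), … with moves {1, 6, 7}:
g(0) = mex{} = 0
g(1) = mex{0} = 1
g(2) = mex{1} = 0
g(3) = mex{0} = 1
g(4) = mex{1} = 0
g(5) = mex{0} = 1
g(6) = mex{0,1} = 2
g(7) = mex{0,1,2} = 3
g(8) = mex{0,1,3} = 2
g(9) = mex{0,1,2} = 3
g(10) = mex{0,1,3} = 2
So g(10) = 2.
The value of a disjunctive sum is the nim-sum of the parts.
Combined value = 0 ⊕ 2 = 2.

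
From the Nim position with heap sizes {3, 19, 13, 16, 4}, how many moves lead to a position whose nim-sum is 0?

1

In binary:
  00011  (3)
  10011  (19)
  01101  (13)
  10000  (16)
  00100  (4)
  -----
  01001  (9)
The overall nim-sum is X = 9. A heap of size p has a winning move iff p XOR X < p (reduce it to p XOR X).
  3: 3 XOR 9 = 10 ≥ 3 — no move.
  19: 19 XOR 9 = 26 ≥ 19 — no move.
  13: 13 XOR 9 = 4 < 13 — winning move (to 4).
  16: 16 XOR 9 = 25 ≥ 16 — no move.
  4: 4 XOR 9 = 13 ≥ 4 — no move.
That gives 1 winning move.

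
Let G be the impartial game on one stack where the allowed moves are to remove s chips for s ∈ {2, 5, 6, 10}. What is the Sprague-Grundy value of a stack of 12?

0

Compute g(0), g(1), … for moves {2, 5, 6, 10}:
g(0) = mex{} = 0
g(1) = mex{} = 0
g(2) = mex{0} = 1
g(3) = mex{0} = 1
g(4) = mex{1} = 0
g(5) = mex{0,1} = 2
g(6) = mex{0} = 1
g(7) = mex{0,1,2} = 3
g(8) = mex{1} = 0
g(9) = mex{0,1,3} = 2
g(10) = mex{0,2} = 1
g(11) = mex{0,1,2} = 3
g(12) = mex{1,3} = 0
So g(12) = 0.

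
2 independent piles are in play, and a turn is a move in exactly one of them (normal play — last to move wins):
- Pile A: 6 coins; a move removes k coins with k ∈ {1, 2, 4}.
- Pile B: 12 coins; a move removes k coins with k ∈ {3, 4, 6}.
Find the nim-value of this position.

Grundy values for pile A (subtraction set {1, 2, 4}):
k:     0  1  2  3  4  5  6
g(k):  0  1  2  0  1  2  0
So g(6) = 0.
Build the Grundy sequence for pile B with g(k) = mex{g(k−s) : s ∈ {3, 4, 6}, s ≤ k}:
k:     0  1  2  3  4  5  6  7  8  9 10 11 12
g(k):  0  0  0  1  1  1  2  2  2  0  0  0  1
So g(12) = 1.
The value of a disjunctive sum is the nim-sum of the parts.
Combined value = 0 XOR 1 = 1.

1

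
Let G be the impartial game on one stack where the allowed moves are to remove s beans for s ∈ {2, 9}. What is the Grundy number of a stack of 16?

Build the Grundy sequence with g(k) = mex{g(k−s) : s ∈ {2, 9}, s ≤ k}:
k:     0  1  2  3  4  5  6  7  8  9 10 11 12 13 14 15 16
g(k):  0  0  1  1  0  0  1  1  0  2  1  0  0  1  1  0  0
So g(16) = 0.

0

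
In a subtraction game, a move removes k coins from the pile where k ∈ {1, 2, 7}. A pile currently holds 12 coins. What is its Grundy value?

0

Compute g(0), g(1), … for moves {1, 2, 7}:
g(0) = mex{} = 0
g(1) = mex{0} = 1
g(2) = mex{0,1} = 2
g(3) = mex{1,2} = 0
g(4) = mex{0,2} = 1
g(5) = mex{0,1} = 2
g(6) = mex{1,2} = 0
g(7) = mex{0,2} = 1
g(8) = mex{0,1} = 2
g(9) = mex{1,2} = 0
g(10) = mex{0,2} = 1
g(11) = mex{0,1} = 2
g(12) = mex{1,2} = 0
So g(12) = 0.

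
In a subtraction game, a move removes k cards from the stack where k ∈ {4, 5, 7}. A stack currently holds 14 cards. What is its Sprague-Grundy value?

0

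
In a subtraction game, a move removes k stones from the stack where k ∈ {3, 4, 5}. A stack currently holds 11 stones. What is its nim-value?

1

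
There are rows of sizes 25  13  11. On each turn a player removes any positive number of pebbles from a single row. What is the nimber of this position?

Nim-sum: 25 XOR 13 XOR 11 = 31.

31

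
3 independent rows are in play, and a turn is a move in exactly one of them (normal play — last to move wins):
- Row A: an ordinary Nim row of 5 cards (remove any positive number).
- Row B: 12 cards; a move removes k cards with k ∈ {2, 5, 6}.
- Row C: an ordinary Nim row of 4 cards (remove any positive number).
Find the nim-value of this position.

1

Row A is a plain Nim row of size 5, so its Grundy value is 5.
Grundy values for row B (subtraction set {2, 5, 6}):
k:     0  1  2  3  4  5  6  7  8  9 10 11 12
g(k):  0  0  1  1  0  2  1  3  0  2  1  0  0
So g(12) = 0.
Row C is a plain Nim row of size 4, so its Grundy value is 4.
By the Sprague-Grundy theorem, the Grundy value of a sum of independent games is the XOR of the component values.
Combined value = 5 ⊕ 0 ⊕ 4 = 1.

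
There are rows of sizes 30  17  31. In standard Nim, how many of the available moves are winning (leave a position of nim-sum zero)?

Compute the nim-sum pairwise:
30 ^ 17 = 15
15 ^ 31 = 16
The overall nim-sum is X = 16. A row of size p has a winning move iff p XOR X < p (reduce it to p XOR X).
  30: 30 XOR 16 = 14 < 30 — winning move (to 14).
  17: 17 XOR 16 = 1 < 17 — winning move (to 1).
  31: 31 XOR 16 = 15 < 31 — winning move (to 15).
That gives 3 winning moves.

3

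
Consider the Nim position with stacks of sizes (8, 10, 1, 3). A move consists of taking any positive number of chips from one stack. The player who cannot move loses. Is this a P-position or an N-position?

Nim-sum: 8 ^ 10 ^ 1 ^ 3 = 0.
The nim-sum is 0, so this is a P-position: the player to move is in a losing position under optimal play.

P-position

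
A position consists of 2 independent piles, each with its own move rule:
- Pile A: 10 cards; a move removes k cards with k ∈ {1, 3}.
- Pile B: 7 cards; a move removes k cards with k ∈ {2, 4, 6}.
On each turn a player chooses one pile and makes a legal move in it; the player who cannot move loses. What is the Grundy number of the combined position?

3

Grundy values for pile A (subtraction set {1, 3}):
k:     0  1  2  3  4  5  6  7  8  9 10
g(k):  0  1  0  1  0  1  0  1  0  1  0
So g(10) = 0.
For pile B, compute g(0), g(1), … with moves {2, 4, 6}:
k:     0  1  2  3  4  5  6  7
g(k):  0  0  1  1  2  2  3  3
So g(7) = 3.
By the Sprague-Grundy theorem, the Grundy value of a sum of independent games is the XOR of the component values.
Combined value = 0 ⊕ 3 = 3.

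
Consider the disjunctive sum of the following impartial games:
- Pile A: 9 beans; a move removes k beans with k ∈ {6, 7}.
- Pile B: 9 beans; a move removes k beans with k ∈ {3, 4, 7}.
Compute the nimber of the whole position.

Grundy values for pile A (subtraction set {6, 7}):
k:     0  1  2  3  4  5  6  7  8  9
g(k):  0  0  0  0  0  0  1  1  1  1
So g(9) = 1.
Build the Grundy sequence for pile B with g(k) = mex{g(k−s) : s ∈ {3, 4, 7}, s ≤ k}:
k:     0  1  2  3  4  5  6  7  8  9
g(k):  0  0  0  1  1  1  2  2  2  3
So g(9) = 3.
The value of a disjunctive sum is the nim-sum of the parts.
Combined value = 1 ⊕ 3 = 2.

2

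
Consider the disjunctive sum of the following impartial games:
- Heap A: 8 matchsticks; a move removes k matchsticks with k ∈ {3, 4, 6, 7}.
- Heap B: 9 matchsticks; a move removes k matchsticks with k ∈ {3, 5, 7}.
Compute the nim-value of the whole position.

1

Grundy values for heap A (subtraction set {3, 4, 6, 7}):
k:     0  1  2  3  4  5  6  7  8
g(k):  0  0  0  1  1  1  2  2  2
So g(8) = 2.
Build the Grundy sequence for heap B with g(k) = mex{g(k−s) : s ∈ {3, 5, 7}, s ≤ k}:
g(0) = mex{} = 0
g(1) = mex{} = 0
g(2) = mex{} = 0
g(3) = mex{0} = 1
g(4) = mex{0} = 1
g(5) = mex{0} = 1
g(6) = mex{0,1} = 2
g(7) = mex{0,1} = 2
g(8) = mex{0,1} = 2
g(9) = mex{0,1,2} = 3
So g(9) = 3.
By the Sprague-Grundy theorem, the Grundy value of a sum of independent games is the XOR of the component values.
Combined value = 2 XOR 3 = 1.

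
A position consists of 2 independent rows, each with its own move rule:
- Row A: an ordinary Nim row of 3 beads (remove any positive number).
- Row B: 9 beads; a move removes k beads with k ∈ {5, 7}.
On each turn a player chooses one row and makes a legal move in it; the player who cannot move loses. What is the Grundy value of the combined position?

Row A is a plain Nim row of size 3, so its Grundy value is 3.
For row B, compute g(0), g(1), … with moves {5, 7}:
g(0) = mex{} = 0
g(1) = mex{} = 0
g(2) = mex{} = 0
g(3) = mex{} = 0
g(4) = mex{} = 0
g(5) = mex{0} = 1
g(6) = mex{0} = 1
g(7) = mex{0} = 1
g(8) = mex{0} = 1
g(9) = mex{0} = 1
So g(9) = 1.
The value of a disjunctive sum is the nim-sum of the parts.
Combined value = 3 ⊕ 1 = 2.

2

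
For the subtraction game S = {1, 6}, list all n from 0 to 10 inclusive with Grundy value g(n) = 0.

Grundy values for subtraction set {1, 6}:
g(0) = mex{} = 0
g(1) = mex{0} = 1
g(2) = mex{1} = 0
g(3) = mex{0} = 1
g(4) = mex{1} = 0
g(5) = mex{0} = 1
g(6) = mex{0,1} = 2
g(7) = mex{1,2} = 0
g(8) = mex{0} = 1
g(9) = mex{1} = 0
g(10) = mex{0} = 1
The P-positions (g = 0) in 0..10 are 0, 2, 4, 7, 9.

0, 2, 4, 7, 9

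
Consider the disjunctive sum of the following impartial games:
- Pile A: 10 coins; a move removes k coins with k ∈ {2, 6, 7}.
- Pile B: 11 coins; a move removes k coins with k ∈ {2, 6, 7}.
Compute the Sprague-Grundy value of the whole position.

2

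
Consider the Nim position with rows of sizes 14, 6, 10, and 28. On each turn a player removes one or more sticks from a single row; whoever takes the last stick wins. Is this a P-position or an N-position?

Compute the nim-sum pairwise:
14 ^ 6 = 8
8 ^ 10 = 2
2 ^ 28 = 30
The nim-sum is 30 ≠ 0, so this is an N-position: the player to move can win.

N-position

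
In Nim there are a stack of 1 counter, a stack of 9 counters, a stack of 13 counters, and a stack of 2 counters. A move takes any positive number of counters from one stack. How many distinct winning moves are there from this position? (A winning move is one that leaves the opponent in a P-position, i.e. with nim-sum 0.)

1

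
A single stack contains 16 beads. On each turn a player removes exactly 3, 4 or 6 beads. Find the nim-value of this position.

Build the Grundy sequence with g(k) = mex{g(k−s) : s ∈ {3, 4, 6}, s ≤ k}:
k:     0  1  2  3  4  5  6  7  8  9 10 11 12 13 14 15 16
g(k):  0  0  0  1  1  1  2  2  2  0  0  0  1  1  1  2  2
So g(16) = 2.

2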